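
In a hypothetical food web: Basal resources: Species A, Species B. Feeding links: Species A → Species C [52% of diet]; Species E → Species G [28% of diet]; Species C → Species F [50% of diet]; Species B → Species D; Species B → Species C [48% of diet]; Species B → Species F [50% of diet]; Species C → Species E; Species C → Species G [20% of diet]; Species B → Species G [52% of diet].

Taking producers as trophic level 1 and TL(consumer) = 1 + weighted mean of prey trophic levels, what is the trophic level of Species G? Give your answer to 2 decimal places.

2.76

Species C: 1 + (0.48×1 + 0.52×1) = 2
Species D: 1 + 1 = 2
Species E: 1 + 2 = 3
Species F: 1 + (0.5×1 + 0.5×2) = 2.5
Species G: 1 + (0.52×1 + 0.2×2 + 0.28×3) = 2.76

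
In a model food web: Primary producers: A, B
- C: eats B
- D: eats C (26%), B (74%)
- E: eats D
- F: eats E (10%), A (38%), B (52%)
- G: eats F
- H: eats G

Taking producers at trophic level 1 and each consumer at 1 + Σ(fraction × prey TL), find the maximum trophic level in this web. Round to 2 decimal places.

C: 1 + 1 = 2
D: 1 + (0.26×2 + 0.74×1) = 2.26
E: 1 + 2.26 = 3.26
F: 1 + (0.1×3.26 + 0.38×1 + 0.52×1) = 2.226
G: 1 + 2.226 = 3.226
H: 1 + 3.226 = 4.226

4.23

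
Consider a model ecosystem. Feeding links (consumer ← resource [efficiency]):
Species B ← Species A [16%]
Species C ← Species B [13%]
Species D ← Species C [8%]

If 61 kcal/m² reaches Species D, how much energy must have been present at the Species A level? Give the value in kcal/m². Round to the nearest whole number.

Cumulative transfer efficiency: 0.16 × 0.13 × 0.08 = 0.001664
Species A energy = 61 / 0.001664 = 36659 kcal/m²

36659 kcal/m²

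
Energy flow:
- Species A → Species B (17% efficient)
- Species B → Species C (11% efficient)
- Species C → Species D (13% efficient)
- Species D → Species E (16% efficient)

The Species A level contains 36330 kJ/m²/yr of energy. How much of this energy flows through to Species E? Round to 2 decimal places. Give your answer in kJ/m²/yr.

Species B: 36330 × 0.17 = 6176.1 kJ/m²/yr
Species C: 6176.1 × 0.11 = 679.371 kJ/m²/yr
Species D: 679.371 × 0.13 = 88.31823 kJ/m²/yr
Species E: 88.31823 × 0.16 = 14.1309168 kJ/m²/yr

14.13 kJ/m²/yr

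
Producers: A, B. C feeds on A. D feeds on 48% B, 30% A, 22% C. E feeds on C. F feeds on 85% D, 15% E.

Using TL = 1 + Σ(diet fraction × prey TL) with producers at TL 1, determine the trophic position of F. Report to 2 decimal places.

3.34

C: 1 + 1 = 2
D: 1 + (0.48×1 + 0.3×1 + 0.22×2) = 2.22
E: 1 + 2 = 3
F: 1 + (0.85×2.22 + 0.15×3) = 3.337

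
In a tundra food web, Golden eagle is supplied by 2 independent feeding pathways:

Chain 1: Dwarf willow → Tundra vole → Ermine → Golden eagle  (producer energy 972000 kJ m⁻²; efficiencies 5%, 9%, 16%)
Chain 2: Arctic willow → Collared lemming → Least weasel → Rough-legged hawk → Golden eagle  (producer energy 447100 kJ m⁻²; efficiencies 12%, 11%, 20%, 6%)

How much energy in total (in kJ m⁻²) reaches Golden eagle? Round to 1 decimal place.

Chain 1: 972000 × 0.05 × 0.09 × 0.16 = 699.84 kJ m⁻²
Chain 2: 447100 × 0.12 × 0.11 × 0.2 × 0.06 = 70.82064 kJ m⁻²
Total at Golden eagle: 699.84 + 70.82064 = 770.66064 kJ m⁻²

770.7 kJ m⁻²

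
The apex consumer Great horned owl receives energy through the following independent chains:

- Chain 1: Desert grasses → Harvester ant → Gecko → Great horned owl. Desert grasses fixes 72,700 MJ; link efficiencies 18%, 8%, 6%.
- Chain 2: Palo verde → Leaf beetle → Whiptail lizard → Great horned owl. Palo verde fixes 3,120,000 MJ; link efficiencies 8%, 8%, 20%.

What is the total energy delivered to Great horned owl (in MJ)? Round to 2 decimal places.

4056.41 MJ

Chain 1: 72700 × 0.18 × 0.08 × 0.06 = 62.8128 MJ
Chain 2: 3120000 × 0.08 × 0.08 × 0.2 = 3993.6 MJ
Total at Great horned owl: 62.8128 + 3993.6 = 4056.4128 MJ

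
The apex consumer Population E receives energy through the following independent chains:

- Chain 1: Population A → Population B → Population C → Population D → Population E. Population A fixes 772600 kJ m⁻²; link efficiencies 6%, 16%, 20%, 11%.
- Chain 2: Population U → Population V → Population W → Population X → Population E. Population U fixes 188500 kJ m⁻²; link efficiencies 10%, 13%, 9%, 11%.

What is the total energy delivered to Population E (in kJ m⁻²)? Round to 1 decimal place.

187.4 kJ m⁻²

Chain 1: 772600 × 0.06 × 0.16 × 0.2 × 0.11 = 163.17312 kJ m⁻²
Chain 2: 188500 × 0.1 × 0.13 × 0.09 × 0.11 = 24.25995 kJ m⁻²
Total at Population E: 163.17312 + 24.25995 = 187.43307 kJ m⁻²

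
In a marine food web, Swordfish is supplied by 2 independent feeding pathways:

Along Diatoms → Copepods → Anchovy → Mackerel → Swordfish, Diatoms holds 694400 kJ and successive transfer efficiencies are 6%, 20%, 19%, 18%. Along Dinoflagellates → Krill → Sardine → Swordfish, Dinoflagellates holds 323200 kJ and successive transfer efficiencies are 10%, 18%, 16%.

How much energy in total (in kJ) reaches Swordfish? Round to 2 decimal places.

1215.80 kJ

Via Diatoms: 694400 × 0.06 × 0.2 × 0.19 × 0.18 = 284.98176 kJ
Via Dinoflagellates: 323200 × 0.1 × 0.18 × 0.16 = 930.816 kJ
Total at Swordfish: 284.98176 + 930.816 = 1215.79776 kJ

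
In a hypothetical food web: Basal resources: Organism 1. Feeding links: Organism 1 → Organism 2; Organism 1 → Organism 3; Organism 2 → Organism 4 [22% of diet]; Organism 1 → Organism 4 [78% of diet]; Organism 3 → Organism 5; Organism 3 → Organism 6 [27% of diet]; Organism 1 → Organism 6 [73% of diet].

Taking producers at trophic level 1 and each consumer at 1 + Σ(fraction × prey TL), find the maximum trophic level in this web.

Organism 2: 1 + 1 = 2
Organism 3: 1 + 1 = 2
Organism 4: 1 + (0.22×2 + 0.78×1) = 2.22
Organism 5: 1 + 2 = 3
Organism 6: 1 + (0.27×2 + 0.73×1) = 2.27

3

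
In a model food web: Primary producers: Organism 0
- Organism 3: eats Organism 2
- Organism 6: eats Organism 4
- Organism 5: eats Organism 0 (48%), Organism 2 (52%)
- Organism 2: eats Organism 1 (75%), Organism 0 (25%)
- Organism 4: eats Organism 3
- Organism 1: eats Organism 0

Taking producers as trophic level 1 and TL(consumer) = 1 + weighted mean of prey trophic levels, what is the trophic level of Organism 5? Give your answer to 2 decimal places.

2.91

Organism 1: 1 + 1 = 2
Organism 2: 1 + (0.75×2 + 0.25×1) = 2.75
Organism 3: 1 + 2.75 = 3.75
Organism 4: 1 + 3.75 = 4.75
Organism 5: 1 + (0.48×1 + 0.52×2.75) = 2.91
Organism 6: 1 + 4.75 = 5.75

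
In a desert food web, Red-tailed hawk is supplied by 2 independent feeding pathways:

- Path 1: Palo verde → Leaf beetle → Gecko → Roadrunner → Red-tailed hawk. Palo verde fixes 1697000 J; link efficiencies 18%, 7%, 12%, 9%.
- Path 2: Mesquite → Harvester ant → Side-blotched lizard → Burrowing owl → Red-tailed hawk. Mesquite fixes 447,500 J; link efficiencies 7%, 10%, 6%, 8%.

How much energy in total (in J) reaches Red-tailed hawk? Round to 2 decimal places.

Path 1: 1697000 × 0.18 × 0.07 × 0.12 × 0.09 = 230.92776 J
Path 2: 447500 × 0.07 × 0.1 × 0.06 × 0.08 = 15.036 J
Total at Red-tailed hawk: 230.92776 + 15.036 = 245.96376 J

245.96 J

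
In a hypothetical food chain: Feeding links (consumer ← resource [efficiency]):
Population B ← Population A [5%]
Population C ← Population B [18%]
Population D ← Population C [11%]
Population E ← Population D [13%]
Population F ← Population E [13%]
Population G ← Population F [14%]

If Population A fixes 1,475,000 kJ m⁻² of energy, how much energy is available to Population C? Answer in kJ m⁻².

13275 kJ m⁻²

Population B: 1475000 × 0.05 = 73750 kJ m⁻²
Population C: 73750 × 0.18 = 13275 kJ m⁻²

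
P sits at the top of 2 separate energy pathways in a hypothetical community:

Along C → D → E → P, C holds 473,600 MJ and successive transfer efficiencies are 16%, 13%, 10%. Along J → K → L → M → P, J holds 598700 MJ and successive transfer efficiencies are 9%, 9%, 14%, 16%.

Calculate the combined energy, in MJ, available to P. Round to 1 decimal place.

1093.7 MJ

Via C: 473600 × 0.16 × 0.13 × 0.1 = 985.088 MJ
Via J: 598700 × 0.09 × 0.09 × 0.14 × 0.16 = 108.628128 MJ
Total at P: 985.088 + 108.628128 = 1093.716128 MJ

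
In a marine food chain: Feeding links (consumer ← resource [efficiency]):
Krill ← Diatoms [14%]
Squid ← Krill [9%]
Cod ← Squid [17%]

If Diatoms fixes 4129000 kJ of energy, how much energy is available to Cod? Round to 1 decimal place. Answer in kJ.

8844.3 kJ

Krill: 4129000 × 0.14 = 578060 kJ
Squid: 578060 × 0.09 = 52025.4 kJ
Cod: 52025.4 × 0.17 = 8844.318 kJ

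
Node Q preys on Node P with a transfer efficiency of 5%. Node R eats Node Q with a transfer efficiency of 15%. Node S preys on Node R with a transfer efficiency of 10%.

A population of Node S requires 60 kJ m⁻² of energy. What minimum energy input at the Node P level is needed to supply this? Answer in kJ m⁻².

80000 kJ m⁻²

Cumulative transfer efficiency: 0.05 × 0.15 × 0.1 = 0.00075
Node P energy = 60 / 0.00075 = 80000 kJ m⁻²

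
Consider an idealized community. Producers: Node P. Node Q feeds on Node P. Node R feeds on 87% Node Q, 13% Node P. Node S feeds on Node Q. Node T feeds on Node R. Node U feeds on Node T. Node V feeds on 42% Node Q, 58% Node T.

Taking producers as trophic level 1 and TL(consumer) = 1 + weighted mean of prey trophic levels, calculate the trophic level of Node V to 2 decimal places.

4.08

Node Q: 1 + 1 = 2
Node R: 1 + (0.87×2 + 0.13×1) = 2.87
Node S: 1 + 2 = 3
Node T: 1 + 2.87 = 3.87
Node U: 1 + 3.87 = 4.87
Node V: 1 + (0.42×2 + 0.58×3.87) = 4.0846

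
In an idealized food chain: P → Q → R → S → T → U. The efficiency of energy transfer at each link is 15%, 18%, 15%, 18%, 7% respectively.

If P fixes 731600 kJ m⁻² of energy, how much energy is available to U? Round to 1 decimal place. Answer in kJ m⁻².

Q: 731600 × 0.15 = 109740 kJ m⁻²
R: 109740 × 0.18 = 19753.2 kJ m⁻²
S: 19753.2 × 0.15 = 2962.98 kJ m⁻²
T: 2962.98 × 0.18 = 533.3364 kJ m⁻²
U: 533.3364 × 0.07 = 37.333548 kJ m⁻²

37.3 kJ m⁻²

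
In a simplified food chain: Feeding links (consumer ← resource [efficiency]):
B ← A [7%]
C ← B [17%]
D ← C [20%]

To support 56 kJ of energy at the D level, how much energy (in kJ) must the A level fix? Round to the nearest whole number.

23529 kJ

Cumulative transfer efficiency: 0.07 × 0.17 × 0.2 = 0.00238
A energy = 56 / 0.00238 = 23529 kJ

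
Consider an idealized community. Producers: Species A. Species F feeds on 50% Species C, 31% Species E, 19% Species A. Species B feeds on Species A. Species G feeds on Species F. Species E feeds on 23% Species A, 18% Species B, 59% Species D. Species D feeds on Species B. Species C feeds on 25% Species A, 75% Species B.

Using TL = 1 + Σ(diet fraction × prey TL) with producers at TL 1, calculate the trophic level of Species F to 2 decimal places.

3.61

Species B: 1 + 1 = 2
Species C: 1 + (0.25×1 + 0.75×2) = 2.75
Species D: 1 + 2 = 3
Species E: 1 + (0.23×1 + 0.18×2 + 0.59×3) = 3.36
Species F: 1 + (0.5×2.75 + 0.31×3.36 + 0.19×1) = 3.6066
Species G: 1 + 3.6066 = 4.6066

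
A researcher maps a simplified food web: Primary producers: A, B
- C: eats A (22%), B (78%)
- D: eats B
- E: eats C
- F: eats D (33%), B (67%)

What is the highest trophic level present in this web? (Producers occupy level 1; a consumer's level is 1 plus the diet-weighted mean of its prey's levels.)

C: 1 + (0.22×1 + 0.78×1) = 2
D: 1 + 1 = 2
E: 1 + 2 = 3
F: 1 + (0.33×2 + 0.67×1) = 2.33

3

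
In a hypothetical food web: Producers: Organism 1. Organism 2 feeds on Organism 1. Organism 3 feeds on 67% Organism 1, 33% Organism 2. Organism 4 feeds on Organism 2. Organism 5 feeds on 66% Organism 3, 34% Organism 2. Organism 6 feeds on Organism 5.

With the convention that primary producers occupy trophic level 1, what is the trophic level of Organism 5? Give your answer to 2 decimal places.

3.22

Organism 2: 1 + 1 = 2
Organism 3: 1 + (0.67×1 + 0.33×2) = 2.33
Organism 4: 1 + 2 = 3
Organism 5: 1 + (0.66×2.33 + 0.34×2) = 3.2178
Organism 6: 1 + 3.2178 = 4.2178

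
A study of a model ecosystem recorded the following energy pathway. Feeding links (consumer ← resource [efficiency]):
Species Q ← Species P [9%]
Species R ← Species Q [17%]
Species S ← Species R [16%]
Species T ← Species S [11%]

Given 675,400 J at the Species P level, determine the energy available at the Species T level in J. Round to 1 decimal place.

181.9 J

Species Q: 675400 × 0.09 = 60786 J
Species R: 60786 × 0.17 = 10333.62 J
Species S: 10333.62 × 0.16 = 1653.3792 J
Species T: 1653.3792 × 0.11 = 181.871712 J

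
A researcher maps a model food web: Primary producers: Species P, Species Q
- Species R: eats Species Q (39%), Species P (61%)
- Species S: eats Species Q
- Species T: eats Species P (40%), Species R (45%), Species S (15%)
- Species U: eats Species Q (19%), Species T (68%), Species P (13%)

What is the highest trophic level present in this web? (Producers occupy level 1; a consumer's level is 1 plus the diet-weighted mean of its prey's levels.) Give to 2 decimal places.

3.09

Species R: 1 + (0.39×1 + 0.61×1) = 2
Species S: 1 + 1 = 2
Species T: 1 + (0.4×1 + 0.45×2 + 0.15×2) = 2.6
Species U: 1 + (0.19×1 + 0.68×2.6 + 0.13×1) = 3.088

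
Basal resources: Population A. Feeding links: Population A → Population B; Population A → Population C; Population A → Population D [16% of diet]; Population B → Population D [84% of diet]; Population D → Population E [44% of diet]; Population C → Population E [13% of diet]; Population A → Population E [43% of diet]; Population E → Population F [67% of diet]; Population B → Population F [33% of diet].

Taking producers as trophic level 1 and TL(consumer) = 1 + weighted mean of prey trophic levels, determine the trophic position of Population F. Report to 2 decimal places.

Population B: 1 + 1 = 2
Population C: 1 + 1 = 2
Population D: 1 + (0.16×1 + 0.84×2) = 2.84
Population E: 1 + (0.44×2.84 + 0.13×2 + 0.43×1) = 2.9396
Population F: 1 + (0.67×2.9396 + 0.33×2) = 3.629532

3.63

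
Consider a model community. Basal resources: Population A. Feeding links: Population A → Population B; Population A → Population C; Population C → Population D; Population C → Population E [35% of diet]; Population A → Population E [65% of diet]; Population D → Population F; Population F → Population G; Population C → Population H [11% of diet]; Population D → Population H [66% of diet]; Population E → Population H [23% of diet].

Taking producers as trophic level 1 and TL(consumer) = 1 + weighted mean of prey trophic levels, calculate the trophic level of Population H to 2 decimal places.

3.74

Population B: 1 + 1 = 2
Population C: 1 + 1 = 2
Population D: 1 + 2 = 3
Population E: 1 + (0.35×2 + 0.65×1) = 2.35
Population F: 1 + 3 = 4
Population G: 1 + 4 = 5
Population H: 1 + (0.11×2 + 0.66×3 + 0.23×2.35) = 3.7405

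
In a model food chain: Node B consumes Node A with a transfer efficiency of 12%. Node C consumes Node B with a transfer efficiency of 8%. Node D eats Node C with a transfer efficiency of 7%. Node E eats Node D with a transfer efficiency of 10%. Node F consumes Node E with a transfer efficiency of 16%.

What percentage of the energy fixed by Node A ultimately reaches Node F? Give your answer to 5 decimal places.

0.00108%

Product of link efficiencies: 0.12 × 0.08 × 0.07 × 0.1 × 0.16 = 0.000010752
As a percentage: 0.000010752 × 100 = 0.00108%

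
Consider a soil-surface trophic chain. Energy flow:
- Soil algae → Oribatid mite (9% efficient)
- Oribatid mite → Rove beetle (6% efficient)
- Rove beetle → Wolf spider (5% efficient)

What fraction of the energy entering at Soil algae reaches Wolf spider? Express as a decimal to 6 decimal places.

0.000270

Product of link efficiencies: 0.09 × 0.06 × 0.05 = 0.00027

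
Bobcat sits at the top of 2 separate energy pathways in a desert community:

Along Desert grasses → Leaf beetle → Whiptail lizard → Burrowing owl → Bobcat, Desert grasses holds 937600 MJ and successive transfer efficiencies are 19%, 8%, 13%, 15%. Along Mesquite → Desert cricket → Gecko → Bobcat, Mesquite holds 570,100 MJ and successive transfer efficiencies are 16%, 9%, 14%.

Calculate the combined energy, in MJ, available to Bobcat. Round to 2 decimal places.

1427.23 MJ

Via Desert grasses: 937600 × 0.19 × 0.08 × 0.13 × 0.15 = 277.90464 MJ
Via Mesquite: 570100 × 0.16 × 0.09 × 0.14 = 1149.3216 MJ
Total at Bobcat: 277.90464 + 1149.3216 = 1427.22624 MJ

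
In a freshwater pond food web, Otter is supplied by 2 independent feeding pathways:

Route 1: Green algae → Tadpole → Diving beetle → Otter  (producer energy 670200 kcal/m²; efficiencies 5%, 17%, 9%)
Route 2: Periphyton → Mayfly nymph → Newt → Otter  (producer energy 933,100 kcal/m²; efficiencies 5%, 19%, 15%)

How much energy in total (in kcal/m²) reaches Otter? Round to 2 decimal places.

1842.37 kcal/m²

Route 1: 670200 × 0.05 × 0.17 × 0.09 = 512.703 kcal/m²
Route 2: 933100 × 0.05 × 0.19 × 0.15 = 1329.6675 kcal/m²
Total at Otter: 512.703 + 1329.6675 = 1842.3705 kcal/m²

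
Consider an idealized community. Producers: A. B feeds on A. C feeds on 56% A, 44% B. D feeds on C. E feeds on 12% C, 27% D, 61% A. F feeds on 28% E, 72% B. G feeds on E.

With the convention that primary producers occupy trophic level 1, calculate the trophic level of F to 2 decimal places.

B: 1 + 1 = 2
C: 1 + (0.56×1 + 0.44×2) = 2.44
D: 1 + 2.44 = 3.44
E: 1 + (0.12×2.44 + 0.27×3.44 + 0.61×1) = 2.8316
F: 1 + (0.28×2.8316 + 0.72×2) = 3.232848
G: 1 + 2.8316 = 3.8316

3.23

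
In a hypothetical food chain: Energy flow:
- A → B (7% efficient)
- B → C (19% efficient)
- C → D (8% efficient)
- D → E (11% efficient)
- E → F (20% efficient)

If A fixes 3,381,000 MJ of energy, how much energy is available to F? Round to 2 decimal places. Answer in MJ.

79.14 MJ

B: 3381000 × 0.07 = 236670 MJ
C: 236670 × 0.19 = 44967.3 MJ
D: 44967.3 × 0.08 = 3597.384 MJ
E: 3597.384 × 0.11 = 395.71224 MJ
F: 395.71224 × 0.2 = 79.142448 MJ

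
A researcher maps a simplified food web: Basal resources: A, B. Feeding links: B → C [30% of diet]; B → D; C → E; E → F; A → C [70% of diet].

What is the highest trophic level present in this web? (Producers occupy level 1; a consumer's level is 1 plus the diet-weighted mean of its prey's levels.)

4

C: 1 + (0.7×1 + 0.3×1) = 2
D: 1 + 1 = 2
E: 1 + 2 = 3
F: 1 + 3 = 4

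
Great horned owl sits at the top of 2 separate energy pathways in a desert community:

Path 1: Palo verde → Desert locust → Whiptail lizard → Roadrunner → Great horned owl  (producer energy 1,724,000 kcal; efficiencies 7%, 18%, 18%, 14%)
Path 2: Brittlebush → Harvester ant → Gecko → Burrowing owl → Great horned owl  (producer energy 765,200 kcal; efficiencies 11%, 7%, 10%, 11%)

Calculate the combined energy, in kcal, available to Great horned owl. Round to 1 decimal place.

Path 1: 1724000 × 0.07 × 0.18 × 0.18 × 0.14 = 547.40448 kcal
Path 2: 765200 × 0.11 × 0.07 × 0.1 × 0.11 = 64.81244 kcal
Total at Great horned owl: 547.40448 + 64.81244 = 612.21692 kcal

612.2 kcal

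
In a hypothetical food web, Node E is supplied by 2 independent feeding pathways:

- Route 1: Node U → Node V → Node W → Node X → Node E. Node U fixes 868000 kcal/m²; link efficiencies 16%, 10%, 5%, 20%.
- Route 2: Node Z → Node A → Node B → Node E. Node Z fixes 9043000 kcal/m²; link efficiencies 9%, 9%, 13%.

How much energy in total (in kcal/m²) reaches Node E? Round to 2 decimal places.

Route 1: 868000 × 0.16 × 0.1 × 0.05 × 0.2 = 138.88 kcal/m²
Route 2: 9043000 × 0.09 × 0.09 × 0.13 = 9522.279 kcal/m²
Total at Node E: 138.88 + 9522.279 = 9661.159 kcal/m²

9661.16 kcal/m²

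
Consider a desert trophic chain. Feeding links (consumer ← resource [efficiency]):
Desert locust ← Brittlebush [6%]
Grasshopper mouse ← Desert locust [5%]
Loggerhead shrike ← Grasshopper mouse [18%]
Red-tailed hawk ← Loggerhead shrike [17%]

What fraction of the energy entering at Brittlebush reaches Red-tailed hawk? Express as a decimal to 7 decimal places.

Product of link efficiencies: 0.06 × 0.05 × 0.18 × 0.17 = 0.0000918

0.0000918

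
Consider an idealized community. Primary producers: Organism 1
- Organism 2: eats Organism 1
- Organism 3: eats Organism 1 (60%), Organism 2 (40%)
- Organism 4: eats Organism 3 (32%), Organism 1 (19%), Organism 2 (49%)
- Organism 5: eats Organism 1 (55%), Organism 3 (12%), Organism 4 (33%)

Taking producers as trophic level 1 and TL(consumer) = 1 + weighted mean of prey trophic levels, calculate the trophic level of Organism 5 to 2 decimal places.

Organism 2: 1 + 1 = 2
Organism 3: 1 + (0.6×1 + 0.4×2) = 2.4
Organism 4: 1 + (0.32×2.4 + 0.19×1 + 0.49×2) = 2.938
Organism 5: 1 + (0.55×1 + 0.12×2.4 + 0.33×2.938) = 2.80754

2.81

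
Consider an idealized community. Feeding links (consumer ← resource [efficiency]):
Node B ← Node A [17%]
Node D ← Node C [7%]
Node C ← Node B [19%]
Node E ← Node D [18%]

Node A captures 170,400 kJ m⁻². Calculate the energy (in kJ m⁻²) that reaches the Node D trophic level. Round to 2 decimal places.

Node B: 170400 × 0.17 = 28968 kJ m⁻²
Node C: 28968 × 0.19 = 5503.92 kJ m⁻²
Node D: 5503.92 × 0.07 = 385.2744 kJ m⁻²

385.27 kJ m⁻²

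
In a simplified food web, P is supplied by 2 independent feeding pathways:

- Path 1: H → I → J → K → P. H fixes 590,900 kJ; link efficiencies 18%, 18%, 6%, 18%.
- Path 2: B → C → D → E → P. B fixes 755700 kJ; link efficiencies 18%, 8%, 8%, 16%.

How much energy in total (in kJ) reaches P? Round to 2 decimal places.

346.06 kJ

Path 1: 590900 × 0.18 × 0.18 × 0.06 × 0.18 = 206.767728 kJ
Path 2: 755700 × 0.18 × 0.08 × 0.08 × 0.16 = 139.290624 kJ
Total at P: 206.767728 + 139.290624 = 346.058352 kJ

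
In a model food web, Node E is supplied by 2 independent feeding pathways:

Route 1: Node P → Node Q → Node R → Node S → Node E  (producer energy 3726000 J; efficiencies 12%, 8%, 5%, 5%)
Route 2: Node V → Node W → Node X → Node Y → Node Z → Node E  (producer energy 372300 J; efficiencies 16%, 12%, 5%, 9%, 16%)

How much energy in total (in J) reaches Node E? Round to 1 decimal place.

94.6 J

Route 1: 3726000 × 0.12 × 0.08 × 0.05 × 0.05 = 89.424 J
Route 2: 372300 × 0.16 × 0.12 × 0.05 × 0.09 × 0.16 = 5.1466752 J
Total at Node E: 89.424 + 5.1466752 = 94.5706752 J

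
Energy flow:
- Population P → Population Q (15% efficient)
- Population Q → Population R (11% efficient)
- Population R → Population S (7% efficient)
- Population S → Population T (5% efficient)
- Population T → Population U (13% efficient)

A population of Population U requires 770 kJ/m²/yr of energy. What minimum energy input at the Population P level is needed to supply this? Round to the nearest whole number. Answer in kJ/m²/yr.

102564103 kJ/m²/yr

Cumulative transfer efficiency: 0.15 × 0.11 × 0.07 × 0.05 × 0.13 = 0.0000075075
Population P energy = 770 / 0.0000075075 = 102564103 kJ/m²/yr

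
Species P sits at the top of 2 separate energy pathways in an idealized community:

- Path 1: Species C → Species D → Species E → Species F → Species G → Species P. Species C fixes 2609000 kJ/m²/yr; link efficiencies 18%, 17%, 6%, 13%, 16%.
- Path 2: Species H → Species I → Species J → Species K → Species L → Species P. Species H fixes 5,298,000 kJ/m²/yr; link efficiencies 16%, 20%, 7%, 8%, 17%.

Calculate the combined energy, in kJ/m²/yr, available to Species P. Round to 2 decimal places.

Path 1: 2609000 × 0.18 × 0.17 × 0.06 × 0.13 × 0.16 = 99.6345792 kJ/m²/yr
Path 2: 5298000 × 0.16 × 0.2 × 0.07 × 0.08 × 0.17 = 161.398272 kJ/m²/yr
Total at Species P: 99.6345792 + 161.398272 = 261.0328512 kJ/m²/yr

261.03 kJ/m²/yr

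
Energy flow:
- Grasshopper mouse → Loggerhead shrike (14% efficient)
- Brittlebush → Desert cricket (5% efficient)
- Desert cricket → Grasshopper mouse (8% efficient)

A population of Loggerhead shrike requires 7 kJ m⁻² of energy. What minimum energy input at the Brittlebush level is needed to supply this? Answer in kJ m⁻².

12500 kJ m⁻²

Cumulative transfer efficiency: 0.05 × 0.08 × 0.14 = 0.00056
Brittlebush energy = 7 / 0.00056 = 12500 kJ m⁻²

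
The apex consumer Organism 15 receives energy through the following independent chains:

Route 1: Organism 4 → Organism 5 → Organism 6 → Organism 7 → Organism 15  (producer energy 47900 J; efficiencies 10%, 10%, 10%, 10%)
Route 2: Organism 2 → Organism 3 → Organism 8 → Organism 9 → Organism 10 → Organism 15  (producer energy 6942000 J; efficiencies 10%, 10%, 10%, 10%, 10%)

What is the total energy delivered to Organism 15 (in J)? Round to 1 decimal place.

Route 1: 47900 × 0.1 × 0.1 × 0.1 × 0.1 = 4.79 J
Route 2: 6942000 × 0.1 × 0.1 × 0.1 × 0.1 × 0.1 = 69.42 J
Total at Organism 15: 4.79 + 69.42 = 74.21 J

74.2 J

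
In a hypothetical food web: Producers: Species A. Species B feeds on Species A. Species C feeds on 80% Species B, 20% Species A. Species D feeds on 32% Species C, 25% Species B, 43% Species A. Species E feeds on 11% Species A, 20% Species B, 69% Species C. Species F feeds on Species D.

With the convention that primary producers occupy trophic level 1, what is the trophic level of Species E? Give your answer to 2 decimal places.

3.44

Species B: 1 + 1 = 2
Species C: 1 + (0.8×2 + 0.2×1) = 2.8
Species D: 1 + (0.32×2.8 + 0.25×2 + 0.43×1) = 2.826
Species E: 1 + (0.11×1 + 0.2×2 + 0.69×2.8) = 3.442
Species F: 1 + 2.826 = 3.826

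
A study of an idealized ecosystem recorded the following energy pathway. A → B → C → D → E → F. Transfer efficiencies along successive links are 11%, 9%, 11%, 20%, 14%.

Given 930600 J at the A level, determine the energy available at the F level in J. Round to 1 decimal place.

B: 930600 × 0.11 = 102366 J
C: 102366 × 0.09 = 9212.94 J
D: 9212.94 × 0.11 = 1013.4234 J
E: 1013.4234 × 0.2 = 202.68468 J
F: 202.68468 × 0.14 = 28.3758552 J

28.4 J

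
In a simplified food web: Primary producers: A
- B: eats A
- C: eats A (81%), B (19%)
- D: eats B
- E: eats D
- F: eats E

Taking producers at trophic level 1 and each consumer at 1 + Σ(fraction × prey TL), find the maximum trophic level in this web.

5

B: 1 + 1 = 2
C: 1 + (0.81×1 + 0.19×2) = 2.19
D: 1 + 2 = 3
E: 1 + 3 = 4
F: 1 + 4 = 5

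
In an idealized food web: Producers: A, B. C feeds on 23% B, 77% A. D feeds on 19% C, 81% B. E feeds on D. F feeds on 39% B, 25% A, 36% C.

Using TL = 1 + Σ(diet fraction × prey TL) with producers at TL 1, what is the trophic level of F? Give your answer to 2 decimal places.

C: 1 + (0.23×1 + 0.77×1) = 2
D: 1 + (0.19×2 + 0.81×1) = 2.19
E: 1 + 2.19 = 3.19
F: 1 + (0.39×1 + 0.25×1 + 0.36×2) = 2.36

2.36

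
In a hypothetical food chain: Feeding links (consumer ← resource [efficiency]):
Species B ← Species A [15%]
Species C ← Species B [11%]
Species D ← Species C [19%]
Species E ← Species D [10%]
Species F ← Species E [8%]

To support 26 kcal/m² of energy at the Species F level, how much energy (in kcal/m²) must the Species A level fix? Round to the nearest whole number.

1036683 kcal/m²

Cumulative transfer efficiency: 0.15 × 0.11 × 0.19 × 0.1 × 0.08 = 0.00002508
Species A energy = 26 / 0.00002508 = 1036683 kcal/m²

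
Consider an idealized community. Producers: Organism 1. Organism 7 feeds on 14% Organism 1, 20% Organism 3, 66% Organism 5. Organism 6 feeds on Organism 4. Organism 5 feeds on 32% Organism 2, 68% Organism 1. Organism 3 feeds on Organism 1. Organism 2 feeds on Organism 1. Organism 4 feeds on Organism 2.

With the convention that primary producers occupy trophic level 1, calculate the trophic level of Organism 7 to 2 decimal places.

3.07

Organism 2: 1 + 1 = 2
Organism 3: 1 + 1 = 2
Organism 4: 1 + 2 = 3
Organism 5: 1 + (0.32×2 + 0.68×1) = 2.32
Organism 6: 1 + 3 = 4
Organism 7: 1 + (0.14×1 + 0.2×2 + 0.66×2.32) = 3.0712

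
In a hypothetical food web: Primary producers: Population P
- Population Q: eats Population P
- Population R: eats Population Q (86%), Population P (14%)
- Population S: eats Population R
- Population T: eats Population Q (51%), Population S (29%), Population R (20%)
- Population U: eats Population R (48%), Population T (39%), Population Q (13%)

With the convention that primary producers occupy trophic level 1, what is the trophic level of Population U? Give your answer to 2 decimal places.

4.08

Population Q: 1 + 1 = 2
Population R: 1 + (0.86×2 + 0.14×1) = 2.86
Population S: 1 + 2.86 = 3.86
Population T: 1 + (0.51×2 + 0.29×3.86 + 0.2×2.86) = 3.7114
Population U: 1 + (0.48×2.86 + 0.39×3.7114 + 0.13×2) = 4.080246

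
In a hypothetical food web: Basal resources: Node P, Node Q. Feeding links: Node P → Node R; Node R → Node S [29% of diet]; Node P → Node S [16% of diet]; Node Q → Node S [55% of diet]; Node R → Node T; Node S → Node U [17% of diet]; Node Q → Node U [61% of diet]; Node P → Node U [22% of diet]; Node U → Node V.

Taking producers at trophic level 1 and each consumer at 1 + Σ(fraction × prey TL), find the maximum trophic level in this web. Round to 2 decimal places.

Node R: 1 + 1 = 2
Node S: 1 + (0.29×2 + 0.16×1 + 0.55×1) = 2.29
Node T: 1 + 2 = 3
Node U: 1 + (0.17×2.29 + 0.61×1 + 0.22×1) = 2.2193
Node V: 1 + 2.2193 = 3.2193

3.22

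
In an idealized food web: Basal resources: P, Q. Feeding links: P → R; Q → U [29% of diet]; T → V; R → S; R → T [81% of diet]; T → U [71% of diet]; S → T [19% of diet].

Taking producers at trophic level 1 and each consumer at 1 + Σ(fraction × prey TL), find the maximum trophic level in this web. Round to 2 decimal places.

4.19

R: 1 + 1 = 2
S: 1 + 2 = 3
T: 1 + (0.19×3 + 0.81×2) = 3.19
U: 1 + (0.71×3.19 + 0.29×1) = 3.5549
V: 1 + 3.19 = 4.19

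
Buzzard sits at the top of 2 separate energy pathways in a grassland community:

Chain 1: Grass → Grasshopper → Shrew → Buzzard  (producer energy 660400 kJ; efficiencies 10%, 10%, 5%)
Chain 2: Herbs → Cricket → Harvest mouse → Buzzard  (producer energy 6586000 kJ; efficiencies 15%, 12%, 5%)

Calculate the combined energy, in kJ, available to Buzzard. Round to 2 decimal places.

6257.60 kJ

Chain 1: 660400 × 0.1 × 0.1 × 0.05 = 330.2 kJ
Chain 2: 6586000 × 0.15 × 0.12 × 0.05 = 5927.4 kJ
Total at Buzzard: 330.2 + 5927.4 = 6257.6 kJ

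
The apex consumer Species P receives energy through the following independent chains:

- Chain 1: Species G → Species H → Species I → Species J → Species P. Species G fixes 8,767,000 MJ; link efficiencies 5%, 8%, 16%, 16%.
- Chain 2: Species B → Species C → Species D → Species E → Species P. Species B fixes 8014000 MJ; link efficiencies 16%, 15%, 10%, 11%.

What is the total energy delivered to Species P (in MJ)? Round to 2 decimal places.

Chain 1: 8767000 × 0.05 × 0.08 × 0.16 × 0.16 = 897.7408 MJ
Chain 2: 8014000 × 0.16 × 0.15 × 0.1 × 0.11 = 2115.696 MJ
Total at Species P: 897.7408 + 2115.696 = 3013.4368 MJ

3013.44 MJ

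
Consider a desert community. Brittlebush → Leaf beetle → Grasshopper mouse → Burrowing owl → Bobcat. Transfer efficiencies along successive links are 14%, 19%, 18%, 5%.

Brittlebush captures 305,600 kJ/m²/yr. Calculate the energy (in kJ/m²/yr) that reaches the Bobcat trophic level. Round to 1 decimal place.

Leaf beetle: 305600 × 0.14 = 42784 kJ/m²/yr
Grasshopper mouse: 42784 × 0.19 = 8128.96 kJ/m²/yr
Burrowing owl: 8128.96 × 0.18 = 1463.2128 kJ/m²/yr
Bobcat: 1463.2128 × 0.05 = 73.16064 kJ/m²/yr

73.2 kJ/m²/yr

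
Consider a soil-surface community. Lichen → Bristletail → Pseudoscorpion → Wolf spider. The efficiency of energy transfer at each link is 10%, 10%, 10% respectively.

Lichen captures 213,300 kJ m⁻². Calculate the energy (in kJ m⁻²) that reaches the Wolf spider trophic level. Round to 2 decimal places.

213.30 kJ m⁻²

Bristletail: 213300 × 0.1 = 21330 kJ m⁻²
Pseudoscorpion: 21330 × 0.1 = 2133 kJ m⁻²
Wolf spider: 2133 × 0.1 = 213.3 kJ m⁻²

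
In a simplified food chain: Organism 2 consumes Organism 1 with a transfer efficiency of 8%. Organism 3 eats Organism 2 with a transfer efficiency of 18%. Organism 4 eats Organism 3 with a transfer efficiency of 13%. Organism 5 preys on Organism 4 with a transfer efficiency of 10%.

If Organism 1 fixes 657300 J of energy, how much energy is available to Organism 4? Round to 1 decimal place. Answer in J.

1230.5 J

Organism 2: 657300 × 0.08 = 52584 J
Organism 3: 52584 × 0.18 = 9465.12 J
Organism 4: 9465.12 × 0.13 = 1230.4656 J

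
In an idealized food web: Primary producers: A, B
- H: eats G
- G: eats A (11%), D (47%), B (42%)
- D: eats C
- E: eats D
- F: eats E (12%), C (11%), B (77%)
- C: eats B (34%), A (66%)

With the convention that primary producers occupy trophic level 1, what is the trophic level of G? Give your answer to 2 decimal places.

C: 1 + (0.34×1 + 0.66×1) = 2
D: 1 + 2 = 3
E: 1 + 3 = 4
F: 1 + (0.12×4 + 0.11×2 + 0.77×1) = 2.47
G: 1 + (0.11×1 + 0.47×3 + 0.42×1) = 2.94
H: 1 + 2.94 = 3.94

2.94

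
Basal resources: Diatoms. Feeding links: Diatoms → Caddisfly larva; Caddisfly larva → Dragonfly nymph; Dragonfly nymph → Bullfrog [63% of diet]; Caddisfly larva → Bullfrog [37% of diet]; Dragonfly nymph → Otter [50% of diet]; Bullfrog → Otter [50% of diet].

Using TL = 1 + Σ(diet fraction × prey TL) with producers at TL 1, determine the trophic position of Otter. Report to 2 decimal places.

4.32

Caddisfly larva: 1 + 1 = 2
Dragonfly nymph: 1 + 2 = 3
Bullfrog: 1 + (0.63×3 + 0.37×2) = 3.63
Otter: 1 + (0.5×3 + 0.5×3.63) = 4.315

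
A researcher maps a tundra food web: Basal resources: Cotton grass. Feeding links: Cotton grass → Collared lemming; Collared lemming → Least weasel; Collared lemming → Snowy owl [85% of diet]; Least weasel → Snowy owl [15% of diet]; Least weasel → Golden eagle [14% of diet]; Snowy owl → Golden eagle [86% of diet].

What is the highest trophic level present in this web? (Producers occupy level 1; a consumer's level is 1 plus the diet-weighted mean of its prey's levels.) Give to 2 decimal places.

4.13

Collared lemming: 1 + 1 = 2
Least weasel: 1 + 2 = 3
Snowy owl: 1 + (0.85×2 + 0.15×3) = 3.15
Golden eagle: 1 + (0.14×3 + 0.86×3.15) = 4.129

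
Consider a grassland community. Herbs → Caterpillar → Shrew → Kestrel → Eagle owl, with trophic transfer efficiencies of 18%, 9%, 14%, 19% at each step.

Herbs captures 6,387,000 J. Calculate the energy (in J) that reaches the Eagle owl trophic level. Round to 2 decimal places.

2752.29 J

Caterpillar: 6387000 × 0.18 = 1149660 J
Shrew: 1149660 × 0.09 = 103469.4 J
Kestrel: 103469.4 × 0.14 = 14485.716 J
Eagle owl: 14485.716 × 0.19 = 2752.28604 J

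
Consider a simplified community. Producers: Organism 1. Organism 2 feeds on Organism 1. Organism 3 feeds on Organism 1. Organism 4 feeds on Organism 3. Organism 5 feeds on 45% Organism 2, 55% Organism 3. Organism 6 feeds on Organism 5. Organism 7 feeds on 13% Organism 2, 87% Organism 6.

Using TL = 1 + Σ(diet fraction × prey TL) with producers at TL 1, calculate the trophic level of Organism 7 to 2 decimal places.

4.74

Organism 2: 1 + 1 = 2
Organism 3: 1 + 1 = 2
Organism 4: 1 + 2 = 3
Organism 5: 1 + (0.45×2 + 0.55×2) = 3
Organism 6: 1 + 3 = 4
Organism 7: 1 + (0.13×2 + 0.87×4) = 4.74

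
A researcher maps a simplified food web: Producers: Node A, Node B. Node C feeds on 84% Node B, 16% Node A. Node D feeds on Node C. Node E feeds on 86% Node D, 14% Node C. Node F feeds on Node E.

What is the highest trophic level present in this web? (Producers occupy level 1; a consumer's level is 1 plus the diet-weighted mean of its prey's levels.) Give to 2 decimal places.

4.86

Node C: 1 + (0.84×1 + 0.16×1) = 2
Node D: 1 + 2 = 3
Node E: 1 + (0.86×3 + 0.14×2) = 3.86
Node F: 1 + 3.86 = 4.86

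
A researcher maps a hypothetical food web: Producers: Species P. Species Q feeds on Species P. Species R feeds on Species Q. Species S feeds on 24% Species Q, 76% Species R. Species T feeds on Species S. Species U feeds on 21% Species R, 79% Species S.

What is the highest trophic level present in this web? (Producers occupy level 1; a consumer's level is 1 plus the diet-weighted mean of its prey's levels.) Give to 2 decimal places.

Species Q: 1 + 1 = 2
Species R: 1 + 2 = 3
Species S: 1 + (0.24×2 + 0.76×3) = 3.76
Species T: 1 + 3.76 = 4.76
Species U: 1 + (0.21×3 + 0.79×3.76) = 4.6004

4.76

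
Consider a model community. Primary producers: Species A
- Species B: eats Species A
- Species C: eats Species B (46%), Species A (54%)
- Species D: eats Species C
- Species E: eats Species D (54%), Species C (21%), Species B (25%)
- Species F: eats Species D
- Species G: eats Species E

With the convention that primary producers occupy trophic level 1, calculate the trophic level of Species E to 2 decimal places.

Species B: 1 + 1 = 2
Species C: 1 + (0.46×2 + 0.54×1) = 2.46
Species D: 1 + 2.46 = 3.46
Species E: 1 + (0.54×3.46 + 0.21×2.46 + 0.25×2) = 3.885
Species F: 1 + 3.46 = 4.46
Species G: 1 + 3.885 = 4.885

3.89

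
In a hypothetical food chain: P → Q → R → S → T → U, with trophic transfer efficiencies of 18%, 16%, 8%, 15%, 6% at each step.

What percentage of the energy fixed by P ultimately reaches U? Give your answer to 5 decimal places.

0.00207%

Product of link efficiencies: 0.18 × 0.16 × 0.08 × 0.15 × 0.06 = 0.000020736
As a percentage: 0.000020736 × 100 = 0.00207%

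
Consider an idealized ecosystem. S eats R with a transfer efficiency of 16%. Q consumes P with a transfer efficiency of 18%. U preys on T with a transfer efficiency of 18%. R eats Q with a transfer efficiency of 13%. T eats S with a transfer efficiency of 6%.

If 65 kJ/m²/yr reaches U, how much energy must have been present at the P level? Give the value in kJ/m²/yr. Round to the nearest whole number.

1607510 kJ/m²/yr

Cumulative transfer efficiency: 0.18 × 0.13 × 0.16 × 0.06 × 0.18 = 0.0000404352
P energy = 65 / 0.0000404352 = 1607510 kJ/m²/yr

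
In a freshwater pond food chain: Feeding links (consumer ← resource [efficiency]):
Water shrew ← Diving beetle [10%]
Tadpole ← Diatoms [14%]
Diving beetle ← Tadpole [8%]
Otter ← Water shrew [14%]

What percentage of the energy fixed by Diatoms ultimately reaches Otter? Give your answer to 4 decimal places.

0.0157%

Product of link efficiencies: 0.14 × 0.08 × 0.1 × 0.14 = 0.0001568
As a percentage: 0.0001568 × 100 = 0.0157%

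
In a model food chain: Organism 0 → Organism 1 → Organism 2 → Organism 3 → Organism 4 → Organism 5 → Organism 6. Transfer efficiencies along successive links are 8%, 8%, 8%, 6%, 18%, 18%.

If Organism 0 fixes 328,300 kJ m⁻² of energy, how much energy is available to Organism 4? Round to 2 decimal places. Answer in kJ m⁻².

10.09 kJ m⁻²

Organism 1: 328300 × 0.08 = 26264 kJ m⁻²
Organism 2: 26264 × 0.08 = 2101.12 kJ m⁻²
Organism 3: 2101.12 × 0.08 = 168.0896 kJ m⁻²
Organism 4: 168.0896 × 0.06 = 10.085376 kJ m⁻²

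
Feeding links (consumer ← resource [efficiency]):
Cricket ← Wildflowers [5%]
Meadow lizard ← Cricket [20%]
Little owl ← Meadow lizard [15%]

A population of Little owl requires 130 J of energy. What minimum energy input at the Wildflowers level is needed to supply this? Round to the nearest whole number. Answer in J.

86667 J

Cumulative transfer efficiency: 0.05 × 0.2 × 0.15 = 0.0015
Wildflowers energy = 130 / 0.0015 = 86667 J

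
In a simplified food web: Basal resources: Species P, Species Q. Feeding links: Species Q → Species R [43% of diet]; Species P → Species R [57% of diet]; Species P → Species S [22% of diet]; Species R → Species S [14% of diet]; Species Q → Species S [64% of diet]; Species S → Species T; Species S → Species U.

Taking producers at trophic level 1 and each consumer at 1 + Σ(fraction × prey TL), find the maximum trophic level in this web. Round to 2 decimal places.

Species R: 1 + (0.43×1 + 0.57×1) = 2
Species S: 1 + (0.22×1 + 0.14×2 + 0.64×1) = 2.14
Species T: 1 + 2.14 = 3.14
Species U: 1 + 2.14 = 3.14

3.14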